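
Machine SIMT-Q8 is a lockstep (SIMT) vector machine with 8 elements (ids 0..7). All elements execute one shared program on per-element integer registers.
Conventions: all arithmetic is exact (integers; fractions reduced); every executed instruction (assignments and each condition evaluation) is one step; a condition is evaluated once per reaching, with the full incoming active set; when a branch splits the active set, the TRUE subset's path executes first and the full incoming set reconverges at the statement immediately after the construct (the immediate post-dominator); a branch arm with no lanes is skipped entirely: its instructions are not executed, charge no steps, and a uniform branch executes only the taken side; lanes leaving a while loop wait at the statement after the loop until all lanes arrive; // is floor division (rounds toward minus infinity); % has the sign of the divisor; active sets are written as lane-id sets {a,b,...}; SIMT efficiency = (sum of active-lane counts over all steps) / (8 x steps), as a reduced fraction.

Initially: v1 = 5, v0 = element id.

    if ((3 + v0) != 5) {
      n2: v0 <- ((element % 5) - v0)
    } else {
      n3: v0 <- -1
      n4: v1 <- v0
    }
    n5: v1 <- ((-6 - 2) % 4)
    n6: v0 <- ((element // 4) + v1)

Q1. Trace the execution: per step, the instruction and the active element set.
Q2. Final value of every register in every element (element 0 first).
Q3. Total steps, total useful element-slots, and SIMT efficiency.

step 0: eval ((3 + v0) != 5)         {0,1,2,3,4,5,6,7}
step 1: v0 <- ((element % 5) - v0)   {0,1,3,4,5,6,7}
step 2: v0 <- -1                     {2}
step 3: v1 <- v0                     {2}
step 4: v1 <- ((-6 - 2) % 4)         {0,1,2,3,4,5,6,7}
step 5: v0 <- ((element // 4) + v1)  {0,1,2,3,4,5,6,7}

Answer: 6 steps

v1: 0,0,0,0,0,0,0,0
v0: 0,0,0,0,1,1,1,1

steps = 6; useful = 33; efficiency = 33/48 = 11/16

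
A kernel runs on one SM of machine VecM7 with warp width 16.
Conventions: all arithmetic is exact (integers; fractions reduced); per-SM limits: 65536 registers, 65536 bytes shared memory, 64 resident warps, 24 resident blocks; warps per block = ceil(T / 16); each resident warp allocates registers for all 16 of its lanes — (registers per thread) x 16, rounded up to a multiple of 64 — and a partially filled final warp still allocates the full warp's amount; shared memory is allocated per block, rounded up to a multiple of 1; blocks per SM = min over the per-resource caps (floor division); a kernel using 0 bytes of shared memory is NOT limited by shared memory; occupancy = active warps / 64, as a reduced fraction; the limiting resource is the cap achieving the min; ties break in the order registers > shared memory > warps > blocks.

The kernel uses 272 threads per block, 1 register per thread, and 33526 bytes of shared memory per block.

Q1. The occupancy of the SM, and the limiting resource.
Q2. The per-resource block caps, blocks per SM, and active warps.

Answer: occupancy 17/64, limited by shared memory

registers: 60 blocks
shared memory: 1 block
warps: 3 blocks
blocks: 24 blocks

Answer: 1 block, 17 active warps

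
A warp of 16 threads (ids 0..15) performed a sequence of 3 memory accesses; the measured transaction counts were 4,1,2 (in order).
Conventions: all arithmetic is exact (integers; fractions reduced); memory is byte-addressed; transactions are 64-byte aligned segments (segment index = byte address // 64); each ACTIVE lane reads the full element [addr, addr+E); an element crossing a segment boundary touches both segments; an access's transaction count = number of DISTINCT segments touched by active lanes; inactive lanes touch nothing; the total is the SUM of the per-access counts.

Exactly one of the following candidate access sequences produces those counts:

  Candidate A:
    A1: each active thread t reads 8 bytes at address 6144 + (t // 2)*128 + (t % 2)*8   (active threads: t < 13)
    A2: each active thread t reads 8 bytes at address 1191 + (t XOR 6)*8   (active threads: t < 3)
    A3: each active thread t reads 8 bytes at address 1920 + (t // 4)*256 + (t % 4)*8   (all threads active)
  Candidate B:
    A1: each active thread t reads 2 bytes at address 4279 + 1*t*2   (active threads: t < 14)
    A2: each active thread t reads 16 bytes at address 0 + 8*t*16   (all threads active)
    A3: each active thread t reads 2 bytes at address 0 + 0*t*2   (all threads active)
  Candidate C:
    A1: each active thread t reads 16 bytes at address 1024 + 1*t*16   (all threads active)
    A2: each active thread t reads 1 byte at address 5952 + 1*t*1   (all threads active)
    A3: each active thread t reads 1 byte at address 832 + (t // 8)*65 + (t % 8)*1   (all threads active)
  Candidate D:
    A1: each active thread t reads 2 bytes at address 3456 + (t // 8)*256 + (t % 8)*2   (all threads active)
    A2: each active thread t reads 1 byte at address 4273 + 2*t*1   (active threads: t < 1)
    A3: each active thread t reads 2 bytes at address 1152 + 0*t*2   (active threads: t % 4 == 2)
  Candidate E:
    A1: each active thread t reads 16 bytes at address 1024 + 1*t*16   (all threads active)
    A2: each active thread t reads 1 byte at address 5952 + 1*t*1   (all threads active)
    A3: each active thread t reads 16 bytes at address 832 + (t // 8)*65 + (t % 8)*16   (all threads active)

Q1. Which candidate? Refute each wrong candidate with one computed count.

A: A1 gives 7 transactions, not 4
B: A1 gives 2 transactions, not 4
D: A1 gives 2 transactions, not 4
E: A3 gives 4 transactions, not 2
C: all counts match (4,1,2)

Answer: C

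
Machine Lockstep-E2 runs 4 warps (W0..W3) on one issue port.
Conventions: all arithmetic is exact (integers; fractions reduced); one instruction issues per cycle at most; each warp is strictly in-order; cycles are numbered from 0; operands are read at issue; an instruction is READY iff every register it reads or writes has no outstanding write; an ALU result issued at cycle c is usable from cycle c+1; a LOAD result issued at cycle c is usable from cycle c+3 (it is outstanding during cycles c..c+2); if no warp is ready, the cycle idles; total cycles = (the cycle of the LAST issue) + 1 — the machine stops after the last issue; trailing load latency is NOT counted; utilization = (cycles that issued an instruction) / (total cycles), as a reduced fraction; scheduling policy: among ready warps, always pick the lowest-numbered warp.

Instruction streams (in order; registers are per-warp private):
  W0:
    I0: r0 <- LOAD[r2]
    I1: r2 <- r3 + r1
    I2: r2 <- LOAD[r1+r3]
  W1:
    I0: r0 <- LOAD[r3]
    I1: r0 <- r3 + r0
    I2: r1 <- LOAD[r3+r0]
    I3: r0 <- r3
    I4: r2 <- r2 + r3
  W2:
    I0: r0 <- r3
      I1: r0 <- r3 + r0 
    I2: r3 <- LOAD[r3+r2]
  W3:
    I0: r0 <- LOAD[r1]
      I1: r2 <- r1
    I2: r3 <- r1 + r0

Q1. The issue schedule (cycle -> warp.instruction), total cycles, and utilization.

cycle 0: W0.I0
cycle 1: W0.I1
cycle 2: W0.I2
cycle 3: W1.I0
cycle 4: W2.I0
cycle 5: W2.I1
cycle 6: W1.I1
cycle 7: W1.I2
cycle 8: W1.I3
cycle 9: W1.I4
cycle 10: W2.I2
cycle 11: W3.I0
cycle 12: W3.I1
cycle 13: idle
cycle 14: W3.I2

Answer: 15 cycles, utilization 14/15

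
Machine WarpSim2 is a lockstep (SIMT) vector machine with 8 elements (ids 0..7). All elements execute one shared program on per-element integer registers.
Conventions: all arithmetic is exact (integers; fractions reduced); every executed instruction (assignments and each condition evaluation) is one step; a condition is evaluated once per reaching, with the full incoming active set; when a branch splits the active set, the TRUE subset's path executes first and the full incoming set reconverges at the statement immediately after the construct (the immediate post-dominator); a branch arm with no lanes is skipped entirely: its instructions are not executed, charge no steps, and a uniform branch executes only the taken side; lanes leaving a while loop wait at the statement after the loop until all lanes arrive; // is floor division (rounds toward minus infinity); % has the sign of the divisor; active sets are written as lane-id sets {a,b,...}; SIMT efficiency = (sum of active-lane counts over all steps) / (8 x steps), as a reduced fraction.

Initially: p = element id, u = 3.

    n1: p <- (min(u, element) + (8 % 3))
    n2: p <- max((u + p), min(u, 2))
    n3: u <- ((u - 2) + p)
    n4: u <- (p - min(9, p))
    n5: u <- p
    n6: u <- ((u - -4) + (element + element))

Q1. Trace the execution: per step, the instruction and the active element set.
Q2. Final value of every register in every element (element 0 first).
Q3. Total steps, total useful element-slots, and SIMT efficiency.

step 0: p <- (min(u, element) + (8 % 3)) {0,1,2,3,4,5,6,7}
step 1: p <- max((u + p), min(u, 2)) {0,1,2,3,4,5,6,7}
step 2: u <- ((u - 2) + p)           {0,1,2,3,4,5,6,7}
step 3: u <- (p - min(9, p))         {0,1,2,3,4,5,6,7}
step 4: u <- p                       {0,1,2,3,4,5,6,7}
step 5: u <- ((u - -4) + (element + element)) {0,1,2,3,4,5,6,7}

Answer: 6 steps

p: 5,6,7,8,8,8,8,8
u: 9,12,15,18,20,22,24,26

steps = 6; useful = 48; efficiency = 48/48 = 1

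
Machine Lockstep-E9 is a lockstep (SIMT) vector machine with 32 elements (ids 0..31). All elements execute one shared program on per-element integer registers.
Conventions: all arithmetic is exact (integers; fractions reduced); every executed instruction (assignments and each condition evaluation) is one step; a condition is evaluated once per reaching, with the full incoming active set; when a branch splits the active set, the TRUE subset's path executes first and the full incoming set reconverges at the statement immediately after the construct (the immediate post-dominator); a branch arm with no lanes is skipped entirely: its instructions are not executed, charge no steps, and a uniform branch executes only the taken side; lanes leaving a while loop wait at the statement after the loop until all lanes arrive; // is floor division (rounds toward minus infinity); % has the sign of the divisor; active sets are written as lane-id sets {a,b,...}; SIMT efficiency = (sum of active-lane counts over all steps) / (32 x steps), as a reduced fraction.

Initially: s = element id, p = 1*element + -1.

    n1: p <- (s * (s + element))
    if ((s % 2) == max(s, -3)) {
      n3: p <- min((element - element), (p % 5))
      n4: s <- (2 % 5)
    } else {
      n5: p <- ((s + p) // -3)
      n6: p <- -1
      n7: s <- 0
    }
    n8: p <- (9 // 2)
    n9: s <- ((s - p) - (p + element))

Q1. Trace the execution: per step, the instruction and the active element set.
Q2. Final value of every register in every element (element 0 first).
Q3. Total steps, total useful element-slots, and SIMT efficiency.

step 0: p <- (s * (s + element))     {0,1,2,3,4,5,6,7,8,9,10,11,12,13,14,15,16,17,18,19,20,21,22,23,24,25,26,27,28,29,30,31}
step 1: eval ((s % 2) == max(s, -3)) {0,1,2,3,4,5,6,7,8,9,10,11,12,13,14,15,16,17,18,19,20,21,22,23,24,25,26,27,28,29,30,31}
step 2: p <- min((element - element), (p % 5)) {0,1}
step 3: s <- (2 % 5)                 {0,1}
step 4: p <- ((s + p) // -3)         {2,3,4,5,6,7,8,9,10,11,12,13,14,15,16,17,18,19,20,21,22,23,24,25,26,27,28,29,30,31}
step 5: p <- -1                      {2,3,4,5,6,7,8,9,10,11,12,13,14,15,16,17,18,19,20,21,22,23,24,25,26,27,28,29,30,31}
step 6: s <- 0                       {2,3,4,5,6,7,8,9,10,11,12,13,14,15,16,17,18,19,20,21,22,23,24,25,26,27,28,29,30,31}
step 7: p <- (9 // 2)                {0,1,2,3,4,5,6,7,8,9,10,11,12,13,14,15,16,17,18,19,20,21,22,23,24,25,26,27,28,29,30,31}
step 8: s <- ((s - p) - (p + element)) {0,1,2,3,4,5,6,7,8,9,10,11,12,13,14,15,16,17,18,19,20,21,22,23,24,25,26,27,28,29,30,31}

Answer: 9 steps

s: -6,-7,-10,-11,-12,-13,-14,-15,-16,-17,-18,-19,-20,-21,-22,-23,-24,-25,-26,-27,-28,-29,-30,-31,-32,-33,-34,-35,-36,-37,-38,-39
p: 4,4,4,4,4,4,4,4,4,4,4,4,4,4,4,4,4,4,4,4,4,4,4,4,4,4,4,4,4,4,4,4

steps = 9; useful = 222; efficiency = 222/288 = 37/48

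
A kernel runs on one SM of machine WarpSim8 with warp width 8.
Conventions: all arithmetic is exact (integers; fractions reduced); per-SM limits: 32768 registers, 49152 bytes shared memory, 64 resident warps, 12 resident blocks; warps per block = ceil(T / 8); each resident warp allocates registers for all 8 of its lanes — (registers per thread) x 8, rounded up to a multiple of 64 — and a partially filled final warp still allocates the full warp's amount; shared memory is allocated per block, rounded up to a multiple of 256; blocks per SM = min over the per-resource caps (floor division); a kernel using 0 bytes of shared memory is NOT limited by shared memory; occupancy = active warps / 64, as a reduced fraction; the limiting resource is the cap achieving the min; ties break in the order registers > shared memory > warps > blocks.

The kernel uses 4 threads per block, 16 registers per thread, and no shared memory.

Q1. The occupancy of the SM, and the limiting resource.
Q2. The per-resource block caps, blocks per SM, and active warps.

Answer: occupancy 3/16, limited by blocks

registers: 256 blocks
shared memory: no limit (kernel uses none)
warps: 64 blocks
blocks: 12 blocks

Answer: 12 blocks, 12 active warps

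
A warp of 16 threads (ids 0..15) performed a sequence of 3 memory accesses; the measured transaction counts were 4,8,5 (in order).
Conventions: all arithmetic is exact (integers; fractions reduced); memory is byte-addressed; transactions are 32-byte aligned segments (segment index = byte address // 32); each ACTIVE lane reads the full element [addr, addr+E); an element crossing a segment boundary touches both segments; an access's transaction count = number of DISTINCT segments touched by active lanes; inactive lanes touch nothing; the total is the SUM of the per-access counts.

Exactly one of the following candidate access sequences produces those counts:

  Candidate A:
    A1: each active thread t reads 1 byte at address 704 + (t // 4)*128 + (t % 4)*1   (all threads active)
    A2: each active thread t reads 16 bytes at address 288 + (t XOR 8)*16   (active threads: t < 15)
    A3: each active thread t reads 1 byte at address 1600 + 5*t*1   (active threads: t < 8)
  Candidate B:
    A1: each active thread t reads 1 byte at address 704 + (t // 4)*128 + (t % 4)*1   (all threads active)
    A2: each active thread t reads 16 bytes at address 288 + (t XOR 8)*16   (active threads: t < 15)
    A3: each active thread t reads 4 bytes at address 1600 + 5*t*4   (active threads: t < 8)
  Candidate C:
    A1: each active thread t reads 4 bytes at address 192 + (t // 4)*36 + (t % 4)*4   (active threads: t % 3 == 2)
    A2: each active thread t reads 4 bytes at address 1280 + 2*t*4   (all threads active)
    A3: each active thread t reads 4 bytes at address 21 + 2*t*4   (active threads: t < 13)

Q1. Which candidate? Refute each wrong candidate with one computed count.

A: A3 gives 2 transactions, not 5
C: A2 gives 4 transactions, not 8
B: all counts match (4,8,5)

Answer: B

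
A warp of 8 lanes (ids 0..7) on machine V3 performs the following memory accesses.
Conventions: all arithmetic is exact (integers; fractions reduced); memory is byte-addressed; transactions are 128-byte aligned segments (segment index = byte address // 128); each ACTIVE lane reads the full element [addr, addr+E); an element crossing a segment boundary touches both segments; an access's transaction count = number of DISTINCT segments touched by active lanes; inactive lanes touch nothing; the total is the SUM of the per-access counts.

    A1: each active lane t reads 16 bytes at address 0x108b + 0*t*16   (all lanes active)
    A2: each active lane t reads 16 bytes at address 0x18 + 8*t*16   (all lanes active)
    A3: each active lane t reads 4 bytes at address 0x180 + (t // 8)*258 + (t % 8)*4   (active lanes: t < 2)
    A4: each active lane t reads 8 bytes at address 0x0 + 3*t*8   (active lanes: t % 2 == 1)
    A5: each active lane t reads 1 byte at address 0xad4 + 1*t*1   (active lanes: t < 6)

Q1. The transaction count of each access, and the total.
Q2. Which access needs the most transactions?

A1: 1 transaction
A2: 8 transactions
A3: 1 transaction
A4: 2 transactions
A5: 1 transaction

Answer: 1,8,1,2,1; total 13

Answer: A2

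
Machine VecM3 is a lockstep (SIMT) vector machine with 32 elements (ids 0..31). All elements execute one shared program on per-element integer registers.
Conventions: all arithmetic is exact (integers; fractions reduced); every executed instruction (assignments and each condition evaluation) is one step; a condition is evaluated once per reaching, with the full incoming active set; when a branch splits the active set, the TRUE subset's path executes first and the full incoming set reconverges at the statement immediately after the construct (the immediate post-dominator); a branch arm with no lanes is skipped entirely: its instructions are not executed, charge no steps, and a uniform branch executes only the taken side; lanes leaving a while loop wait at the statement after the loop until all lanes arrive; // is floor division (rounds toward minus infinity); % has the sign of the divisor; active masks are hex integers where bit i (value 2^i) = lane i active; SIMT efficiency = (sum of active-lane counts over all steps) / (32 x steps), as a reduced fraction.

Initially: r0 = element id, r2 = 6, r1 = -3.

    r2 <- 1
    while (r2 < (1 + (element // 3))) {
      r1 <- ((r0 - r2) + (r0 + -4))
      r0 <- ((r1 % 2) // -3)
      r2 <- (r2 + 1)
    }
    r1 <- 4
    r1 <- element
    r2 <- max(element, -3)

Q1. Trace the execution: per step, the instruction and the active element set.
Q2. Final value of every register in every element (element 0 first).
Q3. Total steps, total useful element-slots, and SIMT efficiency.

step 0: r2 <- 1                      0xffffffff
step 1: eval (r2 < (1 + (element // 3))) 0xffffffff
step 2: r1 <- ((r0 - r2) + (r0 + -4)) 0xfffffff8
step 3: r0 <- ((r1 % 2) // -3)       0xfffffff8
step 4: r2 <- (r2 + 1)               0xfffffff8
step 5: eval (r2 < (1 + (element // 3))) 0xfffffff8
step 6: r1 <- ((r0 - r2) + (r0 + -4)) 0xffffffc0
step 7: r0 <- ((r1 % 2) // -3)       0xffffffc0
step 8: r2 <- (r2 + 1)               0xffffffc0
step 9: eval (r2 < (1 + (element // 3))) 0xffffffc0
step 10: r1 <- ((r0 - r2) + (r0 + -4)) 0xfffffe00
step 11: r0 <- ((r1 % 2) // -3)       0xfffffe00
step 12: r2 <- (r2 + 1)               0xfffffe00
step 13: eval (r2 < (1 + (element // 3))) 0xfffffe00
step 14: r1 <- ((r0 - r2) + (r0 + -4)) 0xfffff000
step 15: r0 <- ((r1 % 2) // -3)       0xfffff000
step 16: r2 <- (r2 + 1)               0xfffff000
step 17: eval (r2 < (1 + (element // 3))) 0xfffff000
step 18: r1 <- ((r0 - r2) + (r0 + -4)) 0xffff8000
step 19: r0 <- ((r1 % 2) // -3)       0xffff8000
step 20: r2 <- (r2 + 1)               0xffff8000
step 21: eval (r2 < (1 + (element // 3))) 0xffff8000
step 22: r1 <- ((r0 - r2) + (r0 + -4)) 0xfffc0000
step 23: r0 <- ((r1 % 2) // -3)       0xfffc0000
step 24: r2 <- (r2 + 1)               0xfffc0000
step 25: eval (r2 < (1 + (element // 3))) 0xfffc0000
step 26: r1 <- ((r0 - r2) + (r0 + -4)) 0xffe00000
step 27: r0 <- ((r1 % 2) // -3)       0xffe00000
step 28: r2 <- (r2 + 1)               0xffe00000
step 29: eval (r2 < (1 + (element // 3))) 0xffe00000
step 30: r1 <- ((r0 - r2) + (r0 + -4)) 0xff000000
step 31: r0 <- ((r1 % 2) // -3)       0xff000000
step 32: r2 <- (r2 + 1)               0xff000000
step 33: eval (r2 < (1 + (element // 3))) 0xff000000
step 34: r1 <- ((r0 - r2) + (r0 + -4)) 0xf8000000
step 35: r0 <- ((r1 % 2) // -3)       0xf8000000
step 36: r2 <- (r2 + 1)               0xf8000000
step 37: eval (r2 < (1 + (element // 3))) 0xf8000000
step 38: r1 <- ((r0 - r2) + (r0 + -4)) 0xc0000000
step 39: r0 <- ((r1 % 2) // -3)       0xc0000000
step 40: r2 <- (r2 + 1)               0xc0000000
step 41: eval (r2 < (1 + (element // 3))) 0xc0000000
step 42: r1 <- 4                      0xffffffff
step 43: r1 <- element                0xffffffff
step 44: r2 <- max(element, -3)       0xffffffff

Answer: 45 steps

r0: 0,1,2,-1,-1,-1,0,0,0,-1,-1,-1,0,0,0,-1,-1,-1,0,0,0,-1,-1,-1,0,0,0,-1,-1,-1,0,0
r2: 0,1,2,3,4,5,6,7,8,9,10,11,12,13,14,15,16,17,18,19,20,21,22,23,24,25,26,27,28,29,30,31
r1: 0,1,2,3,4,5,6,7,8,9,10,11,12,13,14,15,16,17,18,19,20,21,22,23,24,25,26,27,28,29,30,31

steps = 45; useful = 780; efficiency = 780/1440 = 13/24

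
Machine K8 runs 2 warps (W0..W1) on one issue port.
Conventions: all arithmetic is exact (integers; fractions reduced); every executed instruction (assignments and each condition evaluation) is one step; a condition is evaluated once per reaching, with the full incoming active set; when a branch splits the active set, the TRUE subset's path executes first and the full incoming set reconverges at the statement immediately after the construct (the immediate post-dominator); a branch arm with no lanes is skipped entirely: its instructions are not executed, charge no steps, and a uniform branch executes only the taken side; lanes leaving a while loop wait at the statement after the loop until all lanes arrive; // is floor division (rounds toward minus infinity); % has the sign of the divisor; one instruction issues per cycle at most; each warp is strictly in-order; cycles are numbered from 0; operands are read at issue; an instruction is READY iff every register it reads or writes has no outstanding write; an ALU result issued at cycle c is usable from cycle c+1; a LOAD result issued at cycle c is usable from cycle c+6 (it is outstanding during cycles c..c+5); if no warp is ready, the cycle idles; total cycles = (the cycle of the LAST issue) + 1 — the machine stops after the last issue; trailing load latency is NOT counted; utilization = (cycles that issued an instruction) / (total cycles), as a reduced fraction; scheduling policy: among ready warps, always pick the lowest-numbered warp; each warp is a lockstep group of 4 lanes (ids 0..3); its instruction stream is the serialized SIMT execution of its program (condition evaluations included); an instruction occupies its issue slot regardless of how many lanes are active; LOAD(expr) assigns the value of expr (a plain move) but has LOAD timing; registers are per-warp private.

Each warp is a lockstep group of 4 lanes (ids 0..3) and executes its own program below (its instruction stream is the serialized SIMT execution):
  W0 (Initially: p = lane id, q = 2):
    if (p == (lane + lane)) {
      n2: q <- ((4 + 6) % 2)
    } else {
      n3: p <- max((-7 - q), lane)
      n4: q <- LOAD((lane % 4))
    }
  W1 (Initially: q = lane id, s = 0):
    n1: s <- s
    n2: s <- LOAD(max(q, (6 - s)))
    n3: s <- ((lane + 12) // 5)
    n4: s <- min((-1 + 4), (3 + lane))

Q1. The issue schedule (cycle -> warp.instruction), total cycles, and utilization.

cycle 0: W0.I0
cycle 1: W0.I1
cycle 2: W0.I2
cycle 3: W0.I3
cycle 4: W1.I0
cycle 5: W1.I1
cycle 6: idle
cycle 7: idle
cycle 8: idle
cycle 9: idle
cycle 10: idle
cycle 11: W1.I2
cycle 12: W1.I3

Answer: 13 cycles, utilization 8/13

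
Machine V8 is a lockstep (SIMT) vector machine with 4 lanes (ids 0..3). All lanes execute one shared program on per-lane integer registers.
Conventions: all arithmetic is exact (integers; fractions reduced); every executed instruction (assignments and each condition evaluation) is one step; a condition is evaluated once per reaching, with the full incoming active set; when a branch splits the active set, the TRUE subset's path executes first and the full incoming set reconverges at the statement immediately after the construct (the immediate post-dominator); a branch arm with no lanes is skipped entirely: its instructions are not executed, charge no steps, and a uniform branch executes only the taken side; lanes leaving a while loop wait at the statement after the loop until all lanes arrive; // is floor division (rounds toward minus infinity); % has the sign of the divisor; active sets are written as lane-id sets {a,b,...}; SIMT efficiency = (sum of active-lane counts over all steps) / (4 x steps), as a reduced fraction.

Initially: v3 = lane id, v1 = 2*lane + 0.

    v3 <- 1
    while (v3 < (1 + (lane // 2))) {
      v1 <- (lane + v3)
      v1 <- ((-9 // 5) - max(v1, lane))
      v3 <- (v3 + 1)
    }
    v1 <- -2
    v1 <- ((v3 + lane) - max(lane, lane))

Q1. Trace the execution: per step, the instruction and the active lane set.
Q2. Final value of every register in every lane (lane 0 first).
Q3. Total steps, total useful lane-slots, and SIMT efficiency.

step 0: v3 <- 1                      {0,1,2,3}
step 1: eval (v3 < (1 + (lane // 2))) {0,1,2,3}
step 2: v1 <- (lane + v3)            {2,3}
step 3: v1 <- ((-9 // 5) - max(v1, lane)) {2,3}
step 4: v3 <- (v3 + 1)               {2,3}
step 5: eval (v3 < (1 + (lane // 2))) {2,3}
step 6: v1 <- -2                     {0,1,2,3}
step 7: v1 <- ((v3 + lane) - max(lane, lane)) {0,1,2,3}

Answer: 8 steps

v3: 1,1,2,2
v1: 1,1,2,2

steps = 8; useful = 24; efficiency = 24/32 = 3/4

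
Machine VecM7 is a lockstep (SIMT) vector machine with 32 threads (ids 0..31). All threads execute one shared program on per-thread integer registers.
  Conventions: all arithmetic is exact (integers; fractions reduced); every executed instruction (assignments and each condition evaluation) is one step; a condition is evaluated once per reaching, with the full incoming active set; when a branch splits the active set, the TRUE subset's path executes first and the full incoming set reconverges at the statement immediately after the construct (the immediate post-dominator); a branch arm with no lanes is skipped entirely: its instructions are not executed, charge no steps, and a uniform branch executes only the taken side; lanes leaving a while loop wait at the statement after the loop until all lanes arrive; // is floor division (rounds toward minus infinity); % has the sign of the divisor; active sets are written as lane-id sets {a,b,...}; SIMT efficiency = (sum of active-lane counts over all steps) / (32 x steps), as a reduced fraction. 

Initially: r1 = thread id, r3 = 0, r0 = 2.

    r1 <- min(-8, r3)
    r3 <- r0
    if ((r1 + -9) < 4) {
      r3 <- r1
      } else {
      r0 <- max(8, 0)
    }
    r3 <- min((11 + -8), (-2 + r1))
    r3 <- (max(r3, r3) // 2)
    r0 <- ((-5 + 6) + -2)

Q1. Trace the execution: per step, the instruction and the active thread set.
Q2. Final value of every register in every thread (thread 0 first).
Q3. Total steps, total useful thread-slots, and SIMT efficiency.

step 0: r1 <- min(-8, r3)            {0,1,2,3,4,5,6,7,8,9,10,11,12,13,14,15,16,17,18,19,20,21,22,23,24,25,26,27,28,29,30,31}
step 1: r3 <- r0                     {0,1,2,3,4,5,6,7,8,9,10,11,12,13,14,15,16,17,18,19,20,21,22,23,24,25,26,27,28,29,30,31}
step 2: eval ((r1 + -9) < 4)         {0,1,2,3,4,5,6,7,8,9,10,11,12,13,14,15,16,17,18,19,20,21,22,23,24,25,26,27,28,29,30,31}
step 3: r3 <- r1                     {0,1,2,3,4,5,6,7,8,9,10,11,12,13,14,15,16,17,18,19,20,21,22,23,24,25,26,27,28,29,30,31}
step 4: r3 <- min((11 + -8), (-2 + r1)) {0,1,2,3,4,5,6,7,8,9,10,11,12,13,14,15,16,17,18,19,20,21,22,23,24,25,26,27,28,29,30,31}
step 5: r3 <- (max(r3, r3) // 2)     {0,1,2,3,4,5,6,7,8,9,10,11,12,13,14,15,16,17,18,19,20,21,22,23,24,25,26,27,28,29,30,31}
step 6: r0 <- ((-5 + 6) + -2)        {0,1,2,3,4,5,6,7,8,9,10,11,12,13,14,15,16,17,18,19,20,21,22,23,24,25,26,27,28,29,30,31}

Answer: 7 steps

r1: -8,-8,-8,-8,-8,-8,-8,-8,-8,-8,-8,-8,-8,-8,-8,-8,-8,-8,-8,-8,-8,-8,-8,-8,-8,-8,-8,-8,-8,-8,-8,-8
r3: -5,-5,-5,-5,-5,-5,-5,-5,-5,-5,-5,-5,-5,-5,-5,-5,-5,-5,-5,-5,-5,-5,-5,-5,-5,-5,-5,-5,-5,-5,-5,-5
r0: -1,-1,-1,-1,-1,-1,-1,-1,-1,-1,-1,-1,-1,-1,-1,-1,-1,-1,-1,-1,-1,-1,-1,-1,-1,-1,-1,-1,-1,-1,-1,-1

steps = 7; useful = 224; efficiency = 224/224 = 1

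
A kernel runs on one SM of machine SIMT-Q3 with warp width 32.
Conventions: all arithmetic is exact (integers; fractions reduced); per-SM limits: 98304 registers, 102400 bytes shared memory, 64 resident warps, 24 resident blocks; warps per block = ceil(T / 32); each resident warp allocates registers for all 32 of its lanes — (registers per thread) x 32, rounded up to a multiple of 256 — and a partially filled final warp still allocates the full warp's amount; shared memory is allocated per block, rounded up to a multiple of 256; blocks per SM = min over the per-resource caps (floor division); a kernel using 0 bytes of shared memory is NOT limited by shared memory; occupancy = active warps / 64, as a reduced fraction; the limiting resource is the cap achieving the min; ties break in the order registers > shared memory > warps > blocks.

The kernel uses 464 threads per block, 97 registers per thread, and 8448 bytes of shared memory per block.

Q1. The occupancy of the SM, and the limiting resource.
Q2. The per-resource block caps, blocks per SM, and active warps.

Answer: occupancy 15/64, limited by registers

registers: 1 block
shared memory: 12 blocks
warps: 4 blocks
blocks: 24 blocks

Answer: 1 block, 15 active warps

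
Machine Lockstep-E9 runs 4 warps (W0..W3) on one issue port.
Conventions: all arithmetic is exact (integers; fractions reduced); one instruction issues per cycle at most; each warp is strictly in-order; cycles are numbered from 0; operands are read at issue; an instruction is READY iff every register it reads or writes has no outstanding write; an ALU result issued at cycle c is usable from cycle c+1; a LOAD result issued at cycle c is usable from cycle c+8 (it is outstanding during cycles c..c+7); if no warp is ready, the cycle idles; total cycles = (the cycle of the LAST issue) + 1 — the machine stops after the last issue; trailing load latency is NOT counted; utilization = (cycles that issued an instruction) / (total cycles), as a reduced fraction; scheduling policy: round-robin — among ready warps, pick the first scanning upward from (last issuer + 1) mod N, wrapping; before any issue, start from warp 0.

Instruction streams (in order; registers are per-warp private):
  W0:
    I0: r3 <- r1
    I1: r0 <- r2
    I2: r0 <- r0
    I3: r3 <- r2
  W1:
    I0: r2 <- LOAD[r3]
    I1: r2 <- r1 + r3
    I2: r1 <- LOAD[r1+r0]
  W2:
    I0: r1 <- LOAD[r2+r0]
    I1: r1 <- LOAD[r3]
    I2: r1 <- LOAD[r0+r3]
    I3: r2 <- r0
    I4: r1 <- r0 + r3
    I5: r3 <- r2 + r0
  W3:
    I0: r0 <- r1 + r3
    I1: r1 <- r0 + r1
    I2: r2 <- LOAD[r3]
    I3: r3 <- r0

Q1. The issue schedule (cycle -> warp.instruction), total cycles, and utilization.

cycle 0: W0.I0
cycle 1: W1.I0
cycle 2: W2.I0
cycle 3: W3.I0
cycle 4: W0.I1
cycle 5: W3.I1
cycle 6: W0.I2
cycle 7: W3.I2
cycle 8: W0.I3
cycle 9: W1.I1
cycle 10: W2.I1
cycle 11: W3.I3
cycle 12: W1.I2
cycle 13: idle
cycle 14: idle
cycle 15: idle
cycle 16: idle
cycle 17: idle
cycle 18: W2.I2
cycle 19: W2.I3
cycle 20: idle
cycle 21: idle
cycle 22: idle
cycle 23: idle
cycle 24: idle
cycle 25: idle
cycle 26: W2.I4
cycle 27: W2.I5

Answer: 28 cycles, utilization 17/28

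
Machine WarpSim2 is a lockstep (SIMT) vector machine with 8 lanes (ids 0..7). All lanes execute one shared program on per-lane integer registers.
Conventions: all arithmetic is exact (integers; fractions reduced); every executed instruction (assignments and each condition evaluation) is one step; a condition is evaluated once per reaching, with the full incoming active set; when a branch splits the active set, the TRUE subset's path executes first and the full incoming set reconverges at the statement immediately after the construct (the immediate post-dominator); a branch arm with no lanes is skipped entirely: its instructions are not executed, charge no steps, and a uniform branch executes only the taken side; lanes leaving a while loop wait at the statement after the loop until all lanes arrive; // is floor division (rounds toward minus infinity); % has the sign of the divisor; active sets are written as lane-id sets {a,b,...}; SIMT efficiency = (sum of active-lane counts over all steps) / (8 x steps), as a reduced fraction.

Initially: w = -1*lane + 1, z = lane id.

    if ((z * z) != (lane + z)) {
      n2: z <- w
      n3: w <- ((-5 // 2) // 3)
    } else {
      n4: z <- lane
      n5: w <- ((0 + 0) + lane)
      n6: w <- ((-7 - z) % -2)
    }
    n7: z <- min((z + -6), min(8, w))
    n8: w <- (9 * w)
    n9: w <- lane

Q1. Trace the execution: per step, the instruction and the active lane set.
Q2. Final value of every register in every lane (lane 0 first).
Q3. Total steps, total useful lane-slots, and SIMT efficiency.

step 0: eval ((z * z) != (lane + z)) {0,1,2,3,4,5,6,7}
step 1: z <- w                       {1,3,4,5,6,7}
step 2: w <- ((-5 // 2) // 3)        {1,3,4,5,6,7}
step 3: z <- lane                    {0,2}
step 4: w <- ((0 + 0) + lane)        {0,2}
step 5: w <- ((-7 - z) % -2)         {0,2}
step 6: z <- min((z + -6), min(8, w)) {0,1,2,3,4,5,6,7}
step 7: w <- (9 * w)                 {0,1,2,3,4,5,6,7}
step 8: w <- lane                    {0,1,2,3,4,5,6,7}

Answer: 9 steps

w: 0,1,2,3,4,5,6,7
z: -6,-6,-4,-8,-9,-10,-11,-12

steps = 9; useful = 50; efficiency = 50/72 = 25/36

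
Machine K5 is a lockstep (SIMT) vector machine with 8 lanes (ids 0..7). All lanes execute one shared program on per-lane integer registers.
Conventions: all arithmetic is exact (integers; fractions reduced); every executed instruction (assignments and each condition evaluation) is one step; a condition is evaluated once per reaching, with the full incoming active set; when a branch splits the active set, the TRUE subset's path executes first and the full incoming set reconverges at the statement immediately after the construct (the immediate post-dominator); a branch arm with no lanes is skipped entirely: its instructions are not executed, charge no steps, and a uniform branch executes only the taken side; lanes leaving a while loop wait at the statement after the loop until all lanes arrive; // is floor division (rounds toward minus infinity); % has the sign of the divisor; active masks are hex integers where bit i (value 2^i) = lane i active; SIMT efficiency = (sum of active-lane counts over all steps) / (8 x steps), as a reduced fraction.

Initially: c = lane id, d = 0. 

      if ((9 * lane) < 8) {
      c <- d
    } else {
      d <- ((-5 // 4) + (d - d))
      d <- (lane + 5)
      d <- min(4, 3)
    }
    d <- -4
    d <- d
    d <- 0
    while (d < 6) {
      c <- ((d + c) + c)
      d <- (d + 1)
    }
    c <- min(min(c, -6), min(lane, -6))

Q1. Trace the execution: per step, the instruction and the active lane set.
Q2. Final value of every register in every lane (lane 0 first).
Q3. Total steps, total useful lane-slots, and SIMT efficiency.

step 0: eval ((9 * lane) < 8)        0xff
step 1: c <- d                       0x01
step 2: d <- ((-5 // 4) + (d - d))   0xfe
step 3: d <- (lane + 5)              0xfe
step 4: d <- min(4, 3)               0xfe
step 5: d <- -4                      0xff
step 6: d <- d                       0xff
step 7: d <- 0                       0xff
step 8: eval (d < 6)                 0xff
step 9: c <- ((d + c) + c)           0xff
step 10: d <- (d + 1)                 0xff
step 11: eval (d < 6)                 0xff
step 12: c <- ((d + c) + c)           0xff
step 13: d <- (d + 1)                 0xff
step 14: eval (d < 6)                 0xff
step 15: c <- ((d + c) + c)           0xff
step 16: d <- (d + 1)                 0xff
step 17: eval (d < 6)                 0xff
step 18: c <- ((d + c) + c)           0xff
step 19: d <- (d + 1)                 0xff
step 20: eval (d < 6)                 0xff
step 21: c <- ((d + c) + c)           0xff
step 22: d <- (d + 1)                 0xff
step 23: eval (d < 6)                 0xff
step 24: c <- ((d + c) + c)           0xff
step 25: d <- (d + 1)                 0xff
step 26: eval (d < 6)                 0xff
step 27: c <- min(min(c, -6), min(lane, -6)) 0xff

Answer: 28 steps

c: -6,-6,-6,-6,-6,-6,-6,-6
d: 6,6,6,6,6,6,6,6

steps = 28; useful = 214; efficiency = 214/224 = 107/112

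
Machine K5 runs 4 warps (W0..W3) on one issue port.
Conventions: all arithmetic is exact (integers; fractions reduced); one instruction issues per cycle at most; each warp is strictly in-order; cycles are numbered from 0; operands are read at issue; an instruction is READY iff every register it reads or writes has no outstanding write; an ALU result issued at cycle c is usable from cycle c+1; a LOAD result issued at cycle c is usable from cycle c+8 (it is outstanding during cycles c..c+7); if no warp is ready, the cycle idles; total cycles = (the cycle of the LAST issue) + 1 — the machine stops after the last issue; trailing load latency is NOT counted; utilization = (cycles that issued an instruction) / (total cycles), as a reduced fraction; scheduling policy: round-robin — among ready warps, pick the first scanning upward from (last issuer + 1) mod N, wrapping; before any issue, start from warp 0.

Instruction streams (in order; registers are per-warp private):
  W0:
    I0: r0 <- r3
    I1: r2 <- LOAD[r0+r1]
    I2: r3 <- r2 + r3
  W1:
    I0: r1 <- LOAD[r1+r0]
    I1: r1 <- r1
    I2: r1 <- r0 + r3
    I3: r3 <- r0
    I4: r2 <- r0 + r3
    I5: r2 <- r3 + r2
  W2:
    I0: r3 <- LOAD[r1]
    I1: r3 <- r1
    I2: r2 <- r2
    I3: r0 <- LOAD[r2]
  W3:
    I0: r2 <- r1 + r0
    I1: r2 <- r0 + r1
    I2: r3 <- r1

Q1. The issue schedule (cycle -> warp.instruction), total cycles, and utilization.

cycle 0: W0.I0
cycle 1: W1.I0
cycle 2: W2.I0
cycle 3: W3.I0
cycle 4: W0.I1
cycle 5: W3.I1
cycle 6: W3.I2
cycle 7: idle
cycle 8: idle
cycle 9: W1.I1
cycle 10: W2.I1
cycle 11: W1.I2
cycle 12: W2.I2
cycle 13: W0.I2
cycle 14: W1.I3
cycle 15: W2.I3
cycle 16: W1.I4
cycle 17: W1.I5

Answer: 18 cycles, utilization 8/9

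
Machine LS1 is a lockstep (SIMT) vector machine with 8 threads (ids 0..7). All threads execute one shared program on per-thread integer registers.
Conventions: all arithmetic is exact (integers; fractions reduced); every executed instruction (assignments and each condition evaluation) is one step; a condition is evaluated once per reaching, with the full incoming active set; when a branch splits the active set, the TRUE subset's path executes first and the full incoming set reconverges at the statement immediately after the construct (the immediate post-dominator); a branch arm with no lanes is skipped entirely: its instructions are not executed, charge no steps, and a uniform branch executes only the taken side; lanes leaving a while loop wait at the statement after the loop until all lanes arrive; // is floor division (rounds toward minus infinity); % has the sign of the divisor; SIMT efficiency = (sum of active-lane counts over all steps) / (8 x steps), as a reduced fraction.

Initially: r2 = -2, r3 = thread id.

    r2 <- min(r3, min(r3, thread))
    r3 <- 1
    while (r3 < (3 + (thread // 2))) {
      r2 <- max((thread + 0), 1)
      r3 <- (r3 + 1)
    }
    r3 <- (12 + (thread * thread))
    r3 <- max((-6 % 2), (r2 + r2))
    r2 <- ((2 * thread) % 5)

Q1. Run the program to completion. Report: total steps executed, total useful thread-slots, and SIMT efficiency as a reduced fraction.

Answer: 21 steps, 132 useful, 11/14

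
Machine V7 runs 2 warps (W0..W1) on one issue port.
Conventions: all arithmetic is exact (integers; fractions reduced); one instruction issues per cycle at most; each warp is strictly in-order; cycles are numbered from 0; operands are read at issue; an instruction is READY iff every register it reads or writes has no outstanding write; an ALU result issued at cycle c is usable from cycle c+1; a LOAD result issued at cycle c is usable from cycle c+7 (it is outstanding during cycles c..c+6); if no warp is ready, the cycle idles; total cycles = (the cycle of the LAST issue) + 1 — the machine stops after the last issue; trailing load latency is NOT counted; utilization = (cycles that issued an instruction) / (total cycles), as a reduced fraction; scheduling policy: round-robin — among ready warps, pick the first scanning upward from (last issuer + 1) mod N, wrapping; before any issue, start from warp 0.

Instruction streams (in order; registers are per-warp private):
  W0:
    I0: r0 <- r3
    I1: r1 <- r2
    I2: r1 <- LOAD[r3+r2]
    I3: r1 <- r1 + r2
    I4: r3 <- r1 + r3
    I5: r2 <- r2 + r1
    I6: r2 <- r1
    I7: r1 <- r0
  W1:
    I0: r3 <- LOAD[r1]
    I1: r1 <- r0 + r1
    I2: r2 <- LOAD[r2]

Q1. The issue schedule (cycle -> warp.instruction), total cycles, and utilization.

cycle 0: W0.I0
cycle 1: W1.I0
cycle 2: W0.I1
cycle 3: W1.I1
cycle 4: W0.I2
cycle 5: W1.I2
cycle 6: idle
cycle 7: idle
cycle 8: idle
cycle 9: idle
cycle 10: idle
cycle 11: W0.I3
cycle 12: W0.I4
cycle 13: W0.I5
cycle 14: W0.I6
cycle 15: W0.I7

Answer: 16 cycles, utilization 11/16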